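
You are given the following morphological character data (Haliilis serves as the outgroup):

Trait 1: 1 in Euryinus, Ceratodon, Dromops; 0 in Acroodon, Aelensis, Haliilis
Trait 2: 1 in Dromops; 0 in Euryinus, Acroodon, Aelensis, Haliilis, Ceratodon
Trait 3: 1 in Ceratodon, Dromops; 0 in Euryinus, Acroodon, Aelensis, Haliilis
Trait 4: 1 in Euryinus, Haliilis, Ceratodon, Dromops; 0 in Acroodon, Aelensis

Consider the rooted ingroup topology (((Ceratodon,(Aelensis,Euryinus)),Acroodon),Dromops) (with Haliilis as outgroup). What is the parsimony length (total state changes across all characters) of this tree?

Map each character onto (((Ceratodon,(Aelensis,Euryinus)),Acroodon),Dromops) (rooted by Haliilis) and count the minimum state changes it requires (Fitch parsimony):
Trait 1: 3; Trait 2: 1; Trait 3: 2; Trait 4: 2.
Total tree length = 8.

8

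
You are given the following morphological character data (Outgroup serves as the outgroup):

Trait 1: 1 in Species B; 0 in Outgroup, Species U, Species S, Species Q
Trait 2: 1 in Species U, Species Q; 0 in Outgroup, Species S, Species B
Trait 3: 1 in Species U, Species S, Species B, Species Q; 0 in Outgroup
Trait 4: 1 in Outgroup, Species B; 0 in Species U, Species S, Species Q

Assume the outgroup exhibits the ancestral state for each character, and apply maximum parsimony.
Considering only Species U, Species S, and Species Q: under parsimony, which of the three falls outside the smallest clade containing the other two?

Species S

Character polarity is set by the outgroup: the derived state is whichever differs from the outgroup's state, so for Trait 4 the derived state is '0', and for the remaining characters it is '1'.
Trait 1 (derived state '1') is unique to Species B (autapomorphy; uninformative for grouping).
Trait 2: derived state '1' in Species Q and Species U only — synapomorphy for {Species Q, Species U}.
Trait 3 (derived state '1') is shared by all ingroup taxa — unites the whole ingroup.
Trait 4: derived state '0' in Species Q, Species S, and Species U only — synapomorphy for {Species Q, Species S, Species U}.
Most parsimonious ingroup topology: (((Species U,Species Q),Species S),Species B).
Species Q and Species U share a more recent common ancestor with each other than either does with Species S, so Species S is the least closely related of the three.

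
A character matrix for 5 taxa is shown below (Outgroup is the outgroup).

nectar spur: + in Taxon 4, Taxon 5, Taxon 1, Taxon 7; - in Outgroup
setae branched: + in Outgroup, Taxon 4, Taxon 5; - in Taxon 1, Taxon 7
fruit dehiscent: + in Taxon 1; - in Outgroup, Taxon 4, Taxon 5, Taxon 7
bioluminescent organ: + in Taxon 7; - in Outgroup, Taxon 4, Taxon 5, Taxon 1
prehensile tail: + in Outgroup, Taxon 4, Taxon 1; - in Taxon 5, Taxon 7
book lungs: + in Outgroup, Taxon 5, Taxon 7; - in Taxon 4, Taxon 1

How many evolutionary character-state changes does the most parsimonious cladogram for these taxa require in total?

Character polarity is set by the outgroup: the derived state is whichever differs from the outgroup's state, so for setae branched, prehensile tail, book lungs the derived state is '-', and for the remaining characters it is '+'.
nectar spur (derived state '+') is shared by all ingroup taxa — unites the whole ingroup.
setae branched groups Taxon 1 and Taxon 7, which is incompatible with the clades supported by the remaining characters; treating it as convergent (homoplasy) costs fewer steps than any alternative tree.
fruit dehiscent (derived state '+') is unique to Taxon 1 (autapomorphy; uninformative for grouping).
bioluminescent organ (derived state '+') is unique to Taxon 7 (autapomorphy; uninformative for grouping).
prehensile tail: derived state '-' in Taxon 5 and Taxon 7 only — synapomorphy for {Taxon 5, Taxon 7}.
book lungs: derived state '-' in Taxon 1 and Taxon 4 only — synapomorphy for {Taxon 1, Taxon 4}.
Most parsimonious ingroup topology: ((Taxon 4,Taxon 1),(Taxon 5,Taxon 7)).
Changes per character on this tree: nectar spur: 1; setae branched: 2; fruit dehiscent: 1; bioluminescent organ: 1; prehensile tail: 1; book lungs: 1.
Total = 7.

7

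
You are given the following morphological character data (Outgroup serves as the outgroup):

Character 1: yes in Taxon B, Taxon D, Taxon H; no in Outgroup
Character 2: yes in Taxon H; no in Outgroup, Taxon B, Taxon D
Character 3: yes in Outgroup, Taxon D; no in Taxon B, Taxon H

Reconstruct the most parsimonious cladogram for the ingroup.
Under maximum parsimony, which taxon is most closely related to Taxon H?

Taxon B

Character polarity is set by the outgroup: the derived state is whichever differs from the outgroup's state, so for Character 3 the derived state is 'no', and for the remaining characters it is 'yes'.
Character 1 (derived state 'yes') is shared by all ingroup taxa — unites the whole ingroup.
Character 2 (derived state 'yes') is unique to Taxon H (autapomorphy; uninformative for grouping).
Character 3 (derived state 'no') is shared by Taxon B and Taxon H — a synapomorphy uniting that clade.
Most parsimonious ingroup topology: ((Taxon B,Taxon H),Taxon D).
Taxon H and Taxon B form a cherry on this tree, so they are sister taxa.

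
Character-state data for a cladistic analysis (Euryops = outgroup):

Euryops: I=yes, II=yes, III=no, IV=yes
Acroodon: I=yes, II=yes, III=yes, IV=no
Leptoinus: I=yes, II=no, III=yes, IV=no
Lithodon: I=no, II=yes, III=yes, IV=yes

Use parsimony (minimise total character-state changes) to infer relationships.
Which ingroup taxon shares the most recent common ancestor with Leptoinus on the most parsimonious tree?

Character polarity is set by the outgroup: the derived state is whichever differs from the outgroup's state, so for I, II, IV the derived state is 'no', and for the remaining characters it is 'yes'.
I (derived state 'no') is unique to Lithodon (autapomorphy; uninformative for grouping).
II: derived state 'no' in Leptoinus only — an autapomorphy, so it tells us nothing about relationships among taxa.
III (derived state 'yes') is shared by all ingroup taxa — unites the whole ingroup.
IV: derived state 'no' in Acroodon and Leptoinus only — synapomorphy for {Acroodon, Leptoinus}.
Most parsimonious ingroup topology: ((Acroodon,Leptoinus),Lithodon).
Leptoinus and Acroodon form a cherry on this tree, so they are sister taxa.

Acroodon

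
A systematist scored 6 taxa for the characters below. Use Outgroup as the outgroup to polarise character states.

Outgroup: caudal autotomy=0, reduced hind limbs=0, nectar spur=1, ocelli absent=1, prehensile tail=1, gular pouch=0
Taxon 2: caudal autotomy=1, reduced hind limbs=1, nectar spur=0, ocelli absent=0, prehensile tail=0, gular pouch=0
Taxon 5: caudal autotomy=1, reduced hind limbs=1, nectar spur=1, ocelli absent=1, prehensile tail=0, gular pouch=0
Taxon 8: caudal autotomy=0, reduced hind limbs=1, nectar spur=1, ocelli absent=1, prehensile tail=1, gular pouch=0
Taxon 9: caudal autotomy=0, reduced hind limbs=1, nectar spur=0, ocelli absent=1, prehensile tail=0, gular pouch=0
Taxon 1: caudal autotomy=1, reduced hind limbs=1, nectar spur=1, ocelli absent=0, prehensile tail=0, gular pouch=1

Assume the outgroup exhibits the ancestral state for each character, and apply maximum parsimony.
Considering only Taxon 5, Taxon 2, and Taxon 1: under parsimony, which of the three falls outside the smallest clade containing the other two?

Taxon 5

Character polarity is set by the outgroup: the derived state is whichever differs from the outgroup's state, so for nectar spur, ocelli absent, prehensile tail the derived state is '0', and for the remaining characters it is '1'.
caudal autotomy (derived state '1') is shared by Taxon 1, Taxon 2, and Taxon 5 — a synapomorphy uniting that clade.
All ingroup taxa share the derived state '1' for reduced hind limbs; it defines the ingroup but does not resolve relationships within it.
nectar spur (state '0') occurs in Taxon 2 and Taxon 9 but conflicts with the nesting implied by the other characters — most parsimoniously interpreted as homoplasy.
ocelli absent (derived state '0') is shared by Taxon 1 and Taxon 2 — a synapomorphy uniting that clade.
Only Taxon 1, Taxon 2, Taxon 5, and Taxon 9 show the derived state '0' for prehensile tail, supporting them as a clade.
gular pouch: derived state '1' in Taxon 1 only — an autapomorphy, so it tells us nothing about relationships among taxa.
Most parsimonious ingroup topology: ((((Taxon 2,Taxon 1),Taxon 5),Taxon 9),Taxon 8).
Taxon 2 and Taxon 1 share a more recent common ancestor with each other than either does with Taxon 5, so Taxon 5 is the least closely related of the three.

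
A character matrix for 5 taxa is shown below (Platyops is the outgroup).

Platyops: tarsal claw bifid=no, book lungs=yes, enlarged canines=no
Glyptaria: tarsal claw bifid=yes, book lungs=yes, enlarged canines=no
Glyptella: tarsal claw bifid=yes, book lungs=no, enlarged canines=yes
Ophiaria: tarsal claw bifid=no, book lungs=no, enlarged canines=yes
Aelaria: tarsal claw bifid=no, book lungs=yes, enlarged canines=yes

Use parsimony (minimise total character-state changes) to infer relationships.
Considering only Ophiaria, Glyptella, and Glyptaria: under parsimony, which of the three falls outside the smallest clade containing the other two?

Glyptaria

Character polarity is set by the outgroup: the derived state is whichever differs from the outgroup's state, so for book lungs the derived state is 'no', and for the remaining characters it is 'yes'.
tarsal claw bifid groups Glyptaria and Glyptella, which is incompatible with the clades supported by the remaining characters; treating it as convergent (homoplasy) costs fewer steps than any alternative tree.
book lungs: derived state 'no' in Glyptella and Ophiaria only — synapomorphy for {Glyptella, Ophiaria}.
enlarged canines: derived state 'yes' in Aelaria, Glyptella, and Ophiaria only — synapomorphy for {Aelaria, Glyptella, Ophiaria}.
Most parsimonious ingroup topology: (Glyptaria,((Glyptella,Ophiaria),Aelaria)).
Glyptella and Ophiaria share a more recent common ancestor with each other than either does with Glyptaria, so Glyptaria is the least closely related of the three.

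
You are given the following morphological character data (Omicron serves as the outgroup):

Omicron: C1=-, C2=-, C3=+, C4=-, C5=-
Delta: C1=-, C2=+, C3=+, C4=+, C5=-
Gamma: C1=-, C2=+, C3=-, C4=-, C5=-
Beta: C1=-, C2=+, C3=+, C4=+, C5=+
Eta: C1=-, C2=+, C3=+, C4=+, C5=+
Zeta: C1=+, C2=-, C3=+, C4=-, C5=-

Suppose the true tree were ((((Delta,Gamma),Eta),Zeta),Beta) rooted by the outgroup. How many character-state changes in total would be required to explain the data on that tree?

Map each character onto ((((Delta,Gamma),Eta),Zeta),Beta) (rooted by Omicron) and count the minimum state changes it requires (Fitch parsimony):
C1: 1; C2: 2; C3: 1; C4: 3; C5: 2.
Total tree length = 9.

9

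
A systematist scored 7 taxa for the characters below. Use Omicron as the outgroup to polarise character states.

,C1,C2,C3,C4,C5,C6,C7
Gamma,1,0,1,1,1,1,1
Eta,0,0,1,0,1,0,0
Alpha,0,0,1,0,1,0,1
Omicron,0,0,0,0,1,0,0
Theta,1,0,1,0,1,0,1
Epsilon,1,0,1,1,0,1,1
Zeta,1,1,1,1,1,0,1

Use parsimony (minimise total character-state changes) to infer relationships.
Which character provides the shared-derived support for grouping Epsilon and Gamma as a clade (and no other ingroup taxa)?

Character polarity is set by the outgroup: the derived state is whichever differs from the outgroup's state, so for C5 the derived state is '0', and for the remaining characters it is '1'.
Only Epsilon, Gamma, Theta, and Zeta show the derived state '1' for C1, supporting them as a clade.
C2 (derived state '1') is unique to Zeta (autapomorphy; uninformative for grouping).
C3 (derived state '1') is shared by all ingroup taxa — unites the whole ingroup.
C4 (derived state '1') is shared by Epsilon, Gamma, and Zeta — a synapomorphy uniting that clade.
C5: derived state '0' in Epsilon only — an autapomorphy, so it tells us nothing about relationships among taxa.
C6: derived state '1' in Epsilon and Gamma only — synapomorphy for {Epsilon, Gamma}.
Only Alpha, Epsilon, Gamma, Theta, and Zeta show the derived state '1' for C7, supporting them as a clade.
Most parsimonious ingroup topology: (((Theta,((Gamma,Epsilon),Zeta)),Alpha),Eta).
The clade {Epsilon, Gamma} is supported by C6: its derived state '1' occurs in exactly those taxa and in no other taxon (including the outgroup).

C6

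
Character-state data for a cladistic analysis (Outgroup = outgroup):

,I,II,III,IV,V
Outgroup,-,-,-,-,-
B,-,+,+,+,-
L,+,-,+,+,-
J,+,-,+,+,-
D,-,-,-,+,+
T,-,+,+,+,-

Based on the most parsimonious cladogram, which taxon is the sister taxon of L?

J

The outgroup has state '-' for every character, so '+' is the derived state throughout.
Only J and L show the derived state '+' for I, supporting them as a clade.
II: derived state '+' in B and T only — synapomorphy for {B, T}.
Only B, J, L, and T show the derived state '+' for III, supporting them as a clade.
IV (derived state '+') is shared by all ingroup taxa — unites the whole ingroup.
V: derived state '+' in D only — an autapomorphy, so it tells us nothing about relationships among taxa.
Most parsimonious ingroup topology: (((B,T),(L,J)),D).
L and J form a cherry on this tree, so they are sister taxa.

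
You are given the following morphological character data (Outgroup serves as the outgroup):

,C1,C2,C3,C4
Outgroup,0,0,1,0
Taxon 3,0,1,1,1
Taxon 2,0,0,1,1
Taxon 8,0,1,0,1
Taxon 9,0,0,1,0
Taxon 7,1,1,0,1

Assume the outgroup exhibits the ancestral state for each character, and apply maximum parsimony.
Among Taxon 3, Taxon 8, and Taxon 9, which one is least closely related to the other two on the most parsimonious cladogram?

Taxon 9

Character polarity is set by the outgroup: the derived state is whichever differs from the outgroup's state, so for C3 the derived state is '0', and for the remaining characters it is '1'.
C1: derived state '1' in Taxon 7 only — an autapomorphy, so it tells us nothing about relationships among taxa.
Only Taxon 3, Taxon 7, and Taxon 8 show the derived state '1' for C2, supporting them as a clade.
Only Taxon 7 and Taxon 8 show the derived state '0' for C3, supporting them as a clade.
Only Taxon 2, Taxon 3, Taxon 7, and Taxon 8 show the derived state '1' for C4, supporting them as a clade.
Most parsimonious ingroup topology: (((Taxon 3,(Taxon 8,Taxon 7)),Taxon 2),Taxon 9).
Taxon 3 and Taxon 8 share a more recent common ancestor with each other than either does with Taxon 9, so Taxon 9 is the least closely related of the three.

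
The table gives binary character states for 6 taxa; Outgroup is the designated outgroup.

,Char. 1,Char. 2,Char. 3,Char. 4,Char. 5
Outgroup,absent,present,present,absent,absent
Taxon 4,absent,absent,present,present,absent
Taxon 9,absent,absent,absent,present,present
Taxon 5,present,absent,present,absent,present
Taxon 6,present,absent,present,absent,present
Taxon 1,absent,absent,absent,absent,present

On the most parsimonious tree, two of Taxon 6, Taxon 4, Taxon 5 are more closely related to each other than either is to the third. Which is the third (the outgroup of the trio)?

Character polarity is set by the outgroup: the derived state is whichever differs from the outgroup's state, so for Char. 2, Char. 3 the derived state is 'absent', and for the remaining characters it is 'present'.
Char. 1: derived state 'present' in Taxon 5 and Taxon 6 only — synapomorphy for {Taxon 5, Taxon 6}.
Char. 2 (derived state 'absent') is shared by all ingroup taxa — unites the whole ingroup.
Only Taxon 1 and Taxon 9 show the derived state 'absent' for Char. 3, supporting them as a clade.
Char. 4 groups Taxon 4 and Taxon 9, which is incompatible with the clades supported by the remaining characters; treating it as convergent (homoplasy) costs fewer steps than any alternative tree.
Char. 5: derived state 'present' in Taxon 1, Taxon 5, Taxon 6, and Taxon 9 only — synapomorphy for {Taxon 1, Taxon 5, Taxon 6, Taxon 9}.
Most parsimonious ingroup topology: (Taxon 4,((Taxon 9,Taxon 1),(Taxon 5,Taxon 6))).
Taxon 6 and Taxon 5 share a more recent common ancestor with each other than either does with Taxon 4, so Taxon 4 is the least closely related of the three.

Taxon 4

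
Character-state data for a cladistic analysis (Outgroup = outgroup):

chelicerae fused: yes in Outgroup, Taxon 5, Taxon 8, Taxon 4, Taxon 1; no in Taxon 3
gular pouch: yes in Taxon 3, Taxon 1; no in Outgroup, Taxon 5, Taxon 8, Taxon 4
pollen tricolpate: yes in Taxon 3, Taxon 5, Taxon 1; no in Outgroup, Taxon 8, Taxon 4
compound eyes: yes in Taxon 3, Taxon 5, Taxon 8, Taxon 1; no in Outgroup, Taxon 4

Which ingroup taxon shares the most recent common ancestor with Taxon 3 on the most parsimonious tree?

Character polarity is set by the outgroup: the derived state is whichever differs from the outgroup's state, so for chelicerae fused the derived state is 'no', and for the remaining characters it is 'yes'.
chelicerae fused: derived state 'no' in Taxon 3 only — an autapomorphy, so it tells us nothing about relationships among taxa.
gular pouch (derived state 'yes') is shared by Taxon 1 and Taxon 3 — a synapomorphy uniting that clade.
pollen tricolpate (derived state 'yes') is shared by Taxon 1, Taxon 3, and Taxon 5 — a synapomorphy uniting that clade.
Only Taxon 1, Taxon 3, Taxon 5, and Taxon 8 show the derived state 'yes' for compound eyes, supporting them as a clade.
Most parsimonious ingroup topology: (((Taxon 5,(Taxon 3,Taxon 1)),Taxon 8),Taxon 4).
Taxon 3 and Taxon 1 form a cherry on this tree, so they are sister taxa.

Taxon 1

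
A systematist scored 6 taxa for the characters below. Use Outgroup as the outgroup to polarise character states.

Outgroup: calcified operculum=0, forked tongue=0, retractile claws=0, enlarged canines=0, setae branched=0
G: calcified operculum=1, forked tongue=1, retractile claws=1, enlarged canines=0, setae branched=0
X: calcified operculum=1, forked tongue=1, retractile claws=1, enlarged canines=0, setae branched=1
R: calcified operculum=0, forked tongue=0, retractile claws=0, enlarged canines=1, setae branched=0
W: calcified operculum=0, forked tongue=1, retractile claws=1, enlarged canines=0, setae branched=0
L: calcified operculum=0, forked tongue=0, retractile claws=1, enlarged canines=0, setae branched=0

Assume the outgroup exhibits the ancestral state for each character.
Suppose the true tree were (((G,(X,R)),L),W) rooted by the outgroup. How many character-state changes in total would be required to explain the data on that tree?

Map each character onto (((G,(X,R)),L),W) (rooted by Outgroup) and count the minimum state changes it requires (Fitch parsimony):
calcified operculum: 2; forked tongue: 3; retractile claws: 2; enlarged canines: 1; setae branched: 1.
Total tree length = 9.

9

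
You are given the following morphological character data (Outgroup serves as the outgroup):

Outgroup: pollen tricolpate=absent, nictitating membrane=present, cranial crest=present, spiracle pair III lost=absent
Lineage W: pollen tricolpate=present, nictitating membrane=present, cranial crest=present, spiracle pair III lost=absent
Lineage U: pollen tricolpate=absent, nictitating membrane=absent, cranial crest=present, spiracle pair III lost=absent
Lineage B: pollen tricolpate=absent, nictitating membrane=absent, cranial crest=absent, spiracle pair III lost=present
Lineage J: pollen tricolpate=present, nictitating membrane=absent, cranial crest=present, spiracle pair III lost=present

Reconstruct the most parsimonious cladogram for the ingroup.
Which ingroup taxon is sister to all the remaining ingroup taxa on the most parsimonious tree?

Character polarity is set by the outgroup: the derived state is whichever differs from the outgroup's state, so for nictitating membrane, cranial crest the derived state is 'absent', and for the remaining characters it is 'present'.
pollen tricolpate (state 'present') occurs in Lineage J and Lineage W but conflicts with the nesting implied by the other characters — most parsimoniously interpreted as homoplasy.
Only Lineage B, Lineage J, and Lineage U show the derived state 'absent' for nictitating membrane, supporting them as a clade.
cranial crest (derived state 'absent') is unique to Lineage B (autapomorphy; uninformative for grouping).
spiracle pair III lost: derived state 'present' in Lineage B and Lineage J only — synapomorphy for {Lineage B, Lineage J}.
Most parsimonious ingroup topology: (Lineage W,(Lineage U,(Lineage B,Lineage J))).
Lineage W is sister to the clade containing all other ingroup taxa, so it is the earliest-diverging (most basal) ingroup lineage.

Lineage W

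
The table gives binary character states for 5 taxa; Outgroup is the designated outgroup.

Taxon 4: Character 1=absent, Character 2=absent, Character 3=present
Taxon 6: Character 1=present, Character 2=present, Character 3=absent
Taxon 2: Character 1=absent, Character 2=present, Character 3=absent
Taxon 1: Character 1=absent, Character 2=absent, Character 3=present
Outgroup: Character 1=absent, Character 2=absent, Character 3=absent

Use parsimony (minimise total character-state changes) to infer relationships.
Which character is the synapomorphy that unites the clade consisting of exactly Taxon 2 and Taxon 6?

The outgroup has state 'absent' for every character, so 'present' is the derived state throughout.
Character 1: derived state 'present' in Taxon 6 only — an autapomorphy, so it tells us nothing about relationships among taxa.
Character 2: derived state 'present' in Taxon 2 and Taxon 6 only — synapomorphy for {Taxon 2, Taxon 6}.
Only Taxon 1 and Taxon 4 show the derived state 'present' for Character 3, supporting them as a clade.
Most parsimonious ingroup topology: ((Taxon 4,Taxon 1),(Taxon 6,Taxon 2)).
The clade {Taxon 2, Taxon 6} is supported by Character 2: its derived state 'present' occurs in exactly those taxa and in no other taxon (including the outgroup).

Character 2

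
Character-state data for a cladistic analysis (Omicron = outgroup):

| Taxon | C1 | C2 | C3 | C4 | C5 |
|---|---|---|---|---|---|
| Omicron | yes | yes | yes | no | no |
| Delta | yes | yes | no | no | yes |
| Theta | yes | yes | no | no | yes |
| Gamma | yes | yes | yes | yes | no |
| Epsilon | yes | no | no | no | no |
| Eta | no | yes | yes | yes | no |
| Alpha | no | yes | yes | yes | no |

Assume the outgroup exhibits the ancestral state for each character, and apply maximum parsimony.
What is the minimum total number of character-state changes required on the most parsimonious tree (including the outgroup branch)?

5

Character polarity is set by the outgroup: the derived state is whichever differs from the outgroup's state, so for C1, C2, C3 the derived state is 'no', and for the remaining characters it is 'yes'.
Only Alpha and Eta show the derived state 'no' for C1, supporting them as a clade.
C2: derived state 'no' in Epsilon only — an autapomorphy, so it tells us nothing about relationships among taxa.
C3: derived state 'no' in Delta, Epsilon, and Theta only — synapomorphy for {Delta, Epsilon, Theta}.
Only Alpha, Eta, and Gamma show the derived state 'yes' for C4, supporting them as a clade.
C5: derived state 'yes' in Delta and Theta only — synapomorphy for {Delta, Theta}.
Most parsimonious ingroup topology: (((Delta,Theta),Epsilon),(Gamma,(Eta,Alpha))).
Changes per character on this tree: C1: 1; C2: 1; C3: 1; C4: 1; C5: 1.
Total = 5.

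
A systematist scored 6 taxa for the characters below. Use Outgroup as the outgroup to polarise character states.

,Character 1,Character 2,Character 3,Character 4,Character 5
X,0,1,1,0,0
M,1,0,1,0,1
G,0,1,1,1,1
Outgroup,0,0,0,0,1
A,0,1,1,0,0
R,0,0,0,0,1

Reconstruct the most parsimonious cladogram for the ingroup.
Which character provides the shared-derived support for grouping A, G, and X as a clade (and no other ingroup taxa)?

Character polarity is set by the outgroup: the derived state is whichever differs from the outgroup's state, so for Character 5 the derived state is '0', and for the remaining characters it is '1'.
Character 1 (derived state '1') is unique to M (autapomorphy; uninformative for grouping).
Character 2: derived state '1' in A, G, and X only — synapomorphy for {A, G, X}.
Only A, G, M, and X show the derived state '1' for Character 3, supporting them as a clade.
Character 4 (derived state '1') is unique to G (autapomorphy; uninformative for grouping).
Character 5 (derived state '0') is shared by A and X — a synapomorphy uniting that clade.
Most parsimonious ingroup topology: ((((X,A),G),M),R).
The clade {A, G, X} is supported by Character 2: its derived state '1' occurs in exactly those taxa and in no other taxon (including the outgroup).

Character 2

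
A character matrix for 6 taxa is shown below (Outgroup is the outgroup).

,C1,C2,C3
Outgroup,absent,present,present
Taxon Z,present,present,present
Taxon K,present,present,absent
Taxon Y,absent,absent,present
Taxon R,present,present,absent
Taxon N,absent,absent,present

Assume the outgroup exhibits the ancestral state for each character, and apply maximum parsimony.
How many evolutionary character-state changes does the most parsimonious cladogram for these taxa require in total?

Character polarity is set by the outgroup: the derived state is whichever differs from the outgroup's state, so for C2, C3 the derived state is 'absent', and for the remaining characters it is 'present'.
C1 (derived state 'present') is shared by Taxon K, Taxon R, and Taxon Z — a synapomorphy uniting that clade.
C2: derived state 'absent' in Taxon N and Taxon Y only — synapomorphy for {Taxon N, Taxon Y}.
Only Taxon K and Taxon R show the derived state 'absent' for C3, supporting them as a clade.
Most parsimonious ingroup topology: ((Taxon Z,(Taxon K,Taxon R)),(Taxon Y,Taxon N)).
Changes per character on this tree: C1: 1; C2: 1; C3: 1.
Total = 3.

3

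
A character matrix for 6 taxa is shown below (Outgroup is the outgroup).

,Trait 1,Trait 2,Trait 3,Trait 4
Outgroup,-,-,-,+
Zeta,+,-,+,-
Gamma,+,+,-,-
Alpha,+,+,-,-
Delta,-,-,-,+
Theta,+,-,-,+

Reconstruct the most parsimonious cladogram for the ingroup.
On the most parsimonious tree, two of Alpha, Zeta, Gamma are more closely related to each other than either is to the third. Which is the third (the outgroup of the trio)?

Character polarity is set by the outgroup: the derived state is whichever differs from the outgroup's state, so for Trait 4 the derived state is '-', and for the remaining characters it is '+'.
Trait 1: derived state '+' in Alpha, Gamma, Theta, and Zeta only — synapomorphy for {Alpha, Gamma, Theta, Zeta}.
Trait 2: derived state '+' in Alpha and Gamma only — synapomorphy for {Alpha, Gamma}.
Trait 3: derived state '+' in Zeta only — an autapomorphy, so it tells us nothing about relationships among taxa.
Trait 4 (derived state '-') is shared by Alpha, Gamma, and Zeta — a synapomorphy uniting that clade.
Most parsimonious ingroup topology: (((Zeta,(Gamma,Alpha)),Theta),Delta).
Alpha and Gamma share a more recent common ancestor with each other than either does with Zeta, so Zeta is the least closely related of the three.

Zeta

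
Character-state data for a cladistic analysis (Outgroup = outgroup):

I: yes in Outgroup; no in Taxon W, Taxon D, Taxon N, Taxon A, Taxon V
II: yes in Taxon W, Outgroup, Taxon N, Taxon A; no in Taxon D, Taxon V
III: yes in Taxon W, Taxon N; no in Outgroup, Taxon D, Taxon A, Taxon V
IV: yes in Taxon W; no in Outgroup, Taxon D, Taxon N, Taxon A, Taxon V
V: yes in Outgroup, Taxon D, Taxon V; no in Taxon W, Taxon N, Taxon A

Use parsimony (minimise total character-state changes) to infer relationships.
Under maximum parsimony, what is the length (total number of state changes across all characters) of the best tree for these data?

5

Character polarity is set by the outgroup: the derived state is whichever differs from the outgroup's state, so for I, II, V the derived state is 'no', and for the remaining characters it is 'yes'.
All ingroup taxa share the derived state 'no' for I; it defines the ingroup but does not resolve relationships within it.
II (derived state 'no') is shared by Taxon D and Taxon V — a synapomorphy uniting that clade.
III (derived state 'yes') is shared by Taxon N and Taxon W — a synapomorphy uniting that clade.
IV (derived state 'yes') is unique to Taxon W (autapomorphy; uninformative for grouping).
Only Taxon A, Taxon N, and Taxon W show the derived state 'no' for V, supporting them as a clade.
Most parsimonious ingroup topology: ((Taxon D,Taxon V),(Taxon A,(Taxon N,Taxon W))).
Changes per character on this tree: I: 1; II: 1; III: 1; IV: 1; V: 1.
Total = 5.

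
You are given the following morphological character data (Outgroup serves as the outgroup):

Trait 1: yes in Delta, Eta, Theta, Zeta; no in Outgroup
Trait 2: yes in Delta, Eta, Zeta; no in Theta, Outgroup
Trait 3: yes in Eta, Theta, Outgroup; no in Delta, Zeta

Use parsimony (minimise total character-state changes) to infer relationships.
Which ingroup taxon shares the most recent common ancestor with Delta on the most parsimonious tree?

Zeta

Character polarity is set by the outgroup: the derived state is whichever differs from the outgroup's state, so for Trait 3 the derived state is 'no', and for the remaining characters it is 'yes'.
Trait 1 (derived state 'yes') is shared by all ingroup taxa — unites the whole ingroup.
Trait 2 (derived state 'yes') is shared by Delta, Eta, and Zeta — a synapomorphy uniting that clade.
Trait 3: derived state 'no' in Delta and Zeta only — synapomorphy for {Delta, Zeta}.
Most parsimonious ingroup topology: (((Zeta,Delta),Eta),Theta).
Delta and Zeta form a cherry on this tree, so they are sister taxa.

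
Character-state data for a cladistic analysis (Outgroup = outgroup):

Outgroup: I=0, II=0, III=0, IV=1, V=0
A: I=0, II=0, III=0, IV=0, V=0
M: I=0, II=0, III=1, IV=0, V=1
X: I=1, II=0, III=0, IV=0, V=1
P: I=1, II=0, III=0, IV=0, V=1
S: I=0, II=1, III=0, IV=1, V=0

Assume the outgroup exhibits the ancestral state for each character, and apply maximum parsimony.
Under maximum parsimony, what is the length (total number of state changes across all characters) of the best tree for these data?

5

Character polarity is set by the outgroup: the derived state is whichever differs from the outgroup's state, so for IV the derived state is '0', and for the remaining characters it is '1'.
I: derived state '1' in P and X only — synapomorphy for {P, X}.
II: derived state '1' in S only — an autapomorphy, so it tells us nothing about relationships among taxa.
III: derived state '1' in M only — an autapomorphy, so it tells us nothing about relationships among taxa.
IV: derived state '0' in A, M, P, and X only — synapomorphy for {A, M, P, X}.
V (derived state '1') is shared by M, P, and X — a synapomorphy uniting that clade.
Most parsimonious ingroup topology: ((A,(M,(X,P))),S).
Changes per character on this tree: I: 1; II: 1; III: 1; IV: 1; V: 1.
Total = 5.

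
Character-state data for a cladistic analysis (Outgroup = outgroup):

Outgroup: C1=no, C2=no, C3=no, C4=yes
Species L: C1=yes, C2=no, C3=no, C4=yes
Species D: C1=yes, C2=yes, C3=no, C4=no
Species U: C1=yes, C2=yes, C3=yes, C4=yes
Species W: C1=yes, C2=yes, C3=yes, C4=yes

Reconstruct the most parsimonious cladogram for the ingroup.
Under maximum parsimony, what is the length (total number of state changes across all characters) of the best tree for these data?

4

Character polarity is set by the outgroup: the derived state is whichever differs from the outgroup's state, so for C4 the derived state is 'no', and for the remaining characters it is 'yes'.
All ingroup taxa share the derived state 'yes' for C1; it defines the ingroup but does not resolve relationships within it.
C2: derived state 'yes' in Species D, Species U, and Species W only — synapomorphy for {Species D, Species U, Species W}.
C3 (derived state 'yes') is shared by Species U and Species W — a synapomorphy uniting that clade.
C4: derived state 'no' in Species D only — an autapomorphy, so it tells us nothing about relationships among taxa.
Most parsimonious ingroup topology: (Species L,(Species D,(Species U,Species W))).
Changes per character on this tree: C1: 1; C2: 1; C3: 1; C4: 1.
Total = 4.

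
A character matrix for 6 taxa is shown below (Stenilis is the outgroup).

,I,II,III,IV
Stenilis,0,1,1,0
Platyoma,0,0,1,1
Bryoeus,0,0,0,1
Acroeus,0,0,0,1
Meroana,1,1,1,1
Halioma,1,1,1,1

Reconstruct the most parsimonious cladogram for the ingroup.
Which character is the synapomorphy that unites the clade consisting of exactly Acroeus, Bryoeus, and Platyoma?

Character polarity is set by the outgroup: the derived state is whichever differs from the outgroup's state, so for II, III the derived state is '0', and for the remaining characters it is '1'.
I (derived state '1') is shared by Halioma and Meroana — a synapomorphy uniting that clade.
II: derived state '0' in Acroeus, Bryoeus, and Platyoma only — synapomorphy for {Acroeus, Bryoeus, Platyoma}.
Only Acroeus and Bryoeus show the derived state '0' for III, supporting them as a clade.
All ingroup taxa share the derived state '1' for IV; it defines the ingroup but does not resolve relationships within it.
Most parsimonious ingroup topology: ((Platyoma,(Bryoeus,Acroeus)),(Meroana,Halioma)).
The clade {Acroeus, Bryoeus, Platyoma} is supported by II: its derived state '0' occurs in exactly those taxa and in no other taxon (including the outgroup).

II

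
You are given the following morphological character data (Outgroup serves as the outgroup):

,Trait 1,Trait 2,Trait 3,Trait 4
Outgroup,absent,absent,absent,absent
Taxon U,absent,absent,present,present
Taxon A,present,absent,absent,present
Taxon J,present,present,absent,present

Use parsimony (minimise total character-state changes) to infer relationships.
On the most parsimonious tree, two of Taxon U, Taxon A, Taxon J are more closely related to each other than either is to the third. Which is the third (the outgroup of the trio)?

The outgroup has state 'absent' for every character, so 'present' is the derived state throughout.
Only Taxon A and Taxon J show the derived state 'present' for Trait 1, supporting them as a clade.
Trait 2 (derived state 'present') is unique to Taxon J (autapomorphy; uninformative for grouping).
Trait 3: derived state 'present' in Taxon U only — an autapomorphy, so it tells us nothing about relationships among taxa.
Trait 4 (derived state 'present') is shared by all ingroup taxa — unites the whole ingroup.
Most parsimonious ingroup topology: (Taxon U,(Taxon A,Taxon J)).
Taxon A and Taxon J share a more recent common ancestor with each other than either does with Taxon U, so Taxon U is the least closely related of the three.

Taxon U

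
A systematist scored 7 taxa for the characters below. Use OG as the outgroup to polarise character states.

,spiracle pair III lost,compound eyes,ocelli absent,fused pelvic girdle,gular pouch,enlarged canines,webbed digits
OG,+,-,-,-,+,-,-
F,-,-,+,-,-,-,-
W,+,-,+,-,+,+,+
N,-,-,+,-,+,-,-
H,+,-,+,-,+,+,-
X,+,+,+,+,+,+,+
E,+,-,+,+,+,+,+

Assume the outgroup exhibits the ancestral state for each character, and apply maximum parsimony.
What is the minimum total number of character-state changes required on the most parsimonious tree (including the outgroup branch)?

7

Character polarity is set by the outgroup: the derived state is whichever differs from the outgroup's state, so for spiracle pair III lost, gular pouch the derived state is '-', and for the remaining characters it is '+'.
Only F and N show the derived state '-' for spiracle pair III lost, supporting them as a clade.
compound eyes (derived state '+') is unique to X (autapomorphy; uninformative for grouping).
ocelli absent (derived state '+') is shared by all ingroup taxa — unites the whole ingroup.
fused pelvic girdle (derived state '+') is shared by E and X — a synapomorphy uniting that clade.
gular pouch: derived state '-' in F only — an autapomorphy, so it tells us nothing about relationships among taxa.
Only E, H, W, and X show the derived state '+' for enlarged canines, supporting them as a clade.
webbed digits (derived state '+') is shared by E, W, and X — a synapomorphy uniting that clade.
Most parsimonious ingroup topology: ((F,N),((W,(X,E)),H)).
Changes per character on this tree: spiracle pair III lost: 1; compound eyes: 1; ocelli absent: 1; fused pelvic girdle: 1; gular pouch: 1; enlarged canines: 1; webbed digits: 1.
Total = 7.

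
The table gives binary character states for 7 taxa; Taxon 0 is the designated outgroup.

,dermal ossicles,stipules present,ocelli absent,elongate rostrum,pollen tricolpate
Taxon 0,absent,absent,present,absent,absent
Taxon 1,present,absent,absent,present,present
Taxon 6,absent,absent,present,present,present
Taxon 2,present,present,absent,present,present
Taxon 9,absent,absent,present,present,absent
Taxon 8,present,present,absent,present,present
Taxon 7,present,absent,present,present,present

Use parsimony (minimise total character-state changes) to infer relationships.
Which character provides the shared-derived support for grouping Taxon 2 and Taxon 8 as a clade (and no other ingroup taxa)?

Character polarity is set by the outgroup: the derived state is whichever differs from the outgroup's state, so for ocelli absent the derived state is 'absent', and for the remaining characters it is 'present'.
dermal ossicles (derived state 'present') is shared by Taxon 1, Taxon 2, Taxon 7, and Taxon 8 — a synapomorphy uniting that clade.
Only Taxon 2 and Taxon 8 show the derived state 'present' for stipules present, supporting them as a clade.
ocelli absent (derived state 'absent') is shared by Taxon 1, Taxon 2, and Taxon 8 — a synapomorphy uniting that clade.
All ingroup taxa share the derived state 'present' for elongate rostrum; it defines the ingroup but does not resolve relationships within it.
Only Taxon 1, Taxon 2, Taxon 6, Taxon 7, and Taxon 8 show the derived state 'present' for pollen tricolpate, supporting them as a clade.
Most parsimonious ingroup topology: ((((Taxon 1,(Taxon 2,Taxon 8)),Taxon 7),Taxon 6),Taxon 9).
The clade {Taxon 2, Taxon 8} is supported by stipules present: its derived state 'present' occurs in exactly those taxa and in no other taxon (including the outgroup).

stipules present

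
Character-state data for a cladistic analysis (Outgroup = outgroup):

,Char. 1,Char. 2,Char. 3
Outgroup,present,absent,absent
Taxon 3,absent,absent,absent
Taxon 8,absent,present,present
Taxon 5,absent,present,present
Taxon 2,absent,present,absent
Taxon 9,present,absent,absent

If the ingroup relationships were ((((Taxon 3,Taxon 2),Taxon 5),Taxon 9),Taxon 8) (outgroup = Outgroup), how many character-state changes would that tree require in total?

7

Map each character onto ((((Taxon 3,Taxon 2),Taxon 5),Taxon 9),Taxon 8) (rooted by Outgroup) and count the minimum state changes it requires (Fitch parsimony):
Char. 1: 2; Char. 2: 3; Char. 3: 2.
Total tree length = 7.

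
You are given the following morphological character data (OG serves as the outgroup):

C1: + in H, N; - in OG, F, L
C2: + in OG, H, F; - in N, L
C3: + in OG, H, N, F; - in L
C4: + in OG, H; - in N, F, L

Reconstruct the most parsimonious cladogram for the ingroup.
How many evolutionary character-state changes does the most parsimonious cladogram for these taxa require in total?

5

Character polarity is set by the outgroup: the derived state is whichever differs from the outgroup's state, so for C2, C3, C4 the derived state is '-', and for the remaining characters it is '+'.
C1 groups H and N, which is incompatible with the clades supported by the remaining characters; treating it as convergent (homoplasy) costs fewer steps than any alternative tree.
Only L and N show the derived state '-' for C2, supporting them as a clade.
C3: derived state '-' in L only — an autapomorphy, so it tells us nothing about relationships among taxa.
Only F, L, and N show the derived state '-' for C4, supporting them as a clade.
Most parsimonious ingroup topology: (H,((N,L),F)).
Changes per character on this tree: C1: 2; C2: 1; C3: 1; C4: 1.
Total = 5.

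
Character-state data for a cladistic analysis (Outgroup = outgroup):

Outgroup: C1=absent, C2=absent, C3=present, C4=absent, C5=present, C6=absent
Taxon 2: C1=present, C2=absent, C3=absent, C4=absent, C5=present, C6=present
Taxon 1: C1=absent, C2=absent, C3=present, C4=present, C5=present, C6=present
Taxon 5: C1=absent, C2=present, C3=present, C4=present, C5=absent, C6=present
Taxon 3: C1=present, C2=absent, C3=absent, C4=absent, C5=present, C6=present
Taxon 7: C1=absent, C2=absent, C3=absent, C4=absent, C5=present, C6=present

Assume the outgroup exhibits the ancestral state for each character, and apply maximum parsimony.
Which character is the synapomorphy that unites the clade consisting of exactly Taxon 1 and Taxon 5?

C4

Character polarity is set by the outgroup: the derived state is whichever differs from the outgroup's state, so for C3, C5 the derived state is 'absent', and for the remaining characters it is 'present'.
Only Taxon 2 and Taxon 3 show the derived state 'present' for C1, supporting them as a clade.
C2: derived state 'present' in Taxon 5 only — an autapomorphy, so it tells us nothing about relationships among taxa.
Only Taxon 2, Taxon 3, and Taxon 7 show the derived state 'absent' for C3, supporting them as a clade.
C4 (derived state 'present') is shared by Taxon 1 and Taxon 5 — a synapomorphy uniting that clade.
C5: derived state 'absent' in Taxon 5 only — an autapomorphy, so it tells us nothing about relationships among taxa.
C6 (derived state 'present') is shared by all ingroup taxa — unites the whole ingroup.
Most parsimonious ingroup topology: (((Taxon 2,Taxon 3),Taxon 7),(Taxon 1,Taxon 5)).
The clade {Taxon 1, Taxon 5} is supported by C4: its derived state 'present' occurs in exactly those taxa and in no other taxon (including the outgroup).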